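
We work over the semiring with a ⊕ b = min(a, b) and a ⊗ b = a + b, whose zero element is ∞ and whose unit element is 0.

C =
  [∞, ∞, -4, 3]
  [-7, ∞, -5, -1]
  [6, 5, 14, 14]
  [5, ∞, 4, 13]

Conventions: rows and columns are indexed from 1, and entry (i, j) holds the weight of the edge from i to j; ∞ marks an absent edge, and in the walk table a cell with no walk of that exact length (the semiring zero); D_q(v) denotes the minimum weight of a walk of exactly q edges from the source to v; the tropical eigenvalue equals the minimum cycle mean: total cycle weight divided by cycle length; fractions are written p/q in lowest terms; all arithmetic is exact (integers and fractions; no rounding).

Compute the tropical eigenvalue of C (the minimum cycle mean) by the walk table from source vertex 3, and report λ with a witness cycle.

q=0: [∞, ∞, 0, ∞]
q=1: [6, 5, 14, 14]
q=2: [-2, 19, 0, 4]
q=3: [6, 5, -6, 1]
q=4: [-2, -1, 0, 4]
Optimal cycle mean attained by: cycle 1->3->2->1, total (-4) + 5 + (-7), length 3.
Answer: λ = -2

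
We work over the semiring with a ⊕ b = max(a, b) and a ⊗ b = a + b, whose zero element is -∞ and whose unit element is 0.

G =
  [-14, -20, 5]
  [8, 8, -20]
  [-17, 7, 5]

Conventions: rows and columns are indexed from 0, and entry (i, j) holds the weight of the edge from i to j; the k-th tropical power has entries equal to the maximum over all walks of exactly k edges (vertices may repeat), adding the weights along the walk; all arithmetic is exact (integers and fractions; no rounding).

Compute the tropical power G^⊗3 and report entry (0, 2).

G^⊗2:
  [-12, 12, 10]
  [16, 16, 13]
  [15, 15, 10]
G^⊗3:
  [20, 20, 15]
  [24, 24, 21]
  [23, 23, 20]
Key observation: the optimum is the walk 0->2->2->2, with weight 5 + 5 + 5 = 15.
Optimal value attained by: walk 0->2->2->2.
Answer: (G^⊗3)[0][2] = 15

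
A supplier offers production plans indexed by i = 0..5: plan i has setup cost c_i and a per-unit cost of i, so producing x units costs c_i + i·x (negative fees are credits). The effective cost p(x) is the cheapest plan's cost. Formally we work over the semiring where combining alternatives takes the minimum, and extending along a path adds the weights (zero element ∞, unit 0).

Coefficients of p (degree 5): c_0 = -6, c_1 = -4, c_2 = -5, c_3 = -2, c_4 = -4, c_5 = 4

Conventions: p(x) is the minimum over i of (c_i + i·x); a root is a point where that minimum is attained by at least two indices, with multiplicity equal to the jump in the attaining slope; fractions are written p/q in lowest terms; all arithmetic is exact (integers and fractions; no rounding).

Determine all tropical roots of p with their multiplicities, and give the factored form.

hull edge (i=0, c=-6) to (i=4, c=-4): slope 1/2, span 4
hull edge (i=4, c=-4) to (i=5, c=4): slope 8, span 1
Factored form: p(x) = 4 ⊗ (x ⊕ (-8)) ⊗ (x ⊕ (-1/2)) ⊗ (x ⊕ (-1/2)) ⊗ (x ⊕ (-1/2)) ⊗ (x ⊕ (-1/2))
Answer: roots = -8 (mult 1), -1/2 (mult 4)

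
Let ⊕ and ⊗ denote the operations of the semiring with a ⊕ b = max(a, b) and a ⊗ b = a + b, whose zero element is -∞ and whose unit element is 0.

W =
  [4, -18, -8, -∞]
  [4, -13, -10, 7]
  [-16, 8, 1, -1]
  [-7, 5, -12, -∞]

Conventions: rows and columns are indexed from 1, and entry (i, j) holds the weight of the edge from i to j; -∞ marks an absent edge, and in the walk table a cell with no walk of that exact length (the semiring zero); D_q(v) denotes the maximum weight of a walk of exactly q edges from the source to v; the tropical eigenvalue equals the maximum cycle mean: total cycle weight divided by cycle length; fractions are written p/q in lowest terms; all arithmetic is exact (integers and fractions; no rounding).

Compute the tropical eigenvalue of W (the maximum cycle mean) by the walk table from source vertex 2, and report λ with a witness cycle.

q=0: [-∞, 0, -∞, -∞]
q=1: [4, -13, -10, 7]
q=2: [8, 12, -4, -6]
q=3: [16, 4, 2, 19]
q=4: [20, 24, 8, 11]
Optimal cycle mean attained by: cycle 2->4->2, total 7 + 5, length 2.
Answer: λ = 6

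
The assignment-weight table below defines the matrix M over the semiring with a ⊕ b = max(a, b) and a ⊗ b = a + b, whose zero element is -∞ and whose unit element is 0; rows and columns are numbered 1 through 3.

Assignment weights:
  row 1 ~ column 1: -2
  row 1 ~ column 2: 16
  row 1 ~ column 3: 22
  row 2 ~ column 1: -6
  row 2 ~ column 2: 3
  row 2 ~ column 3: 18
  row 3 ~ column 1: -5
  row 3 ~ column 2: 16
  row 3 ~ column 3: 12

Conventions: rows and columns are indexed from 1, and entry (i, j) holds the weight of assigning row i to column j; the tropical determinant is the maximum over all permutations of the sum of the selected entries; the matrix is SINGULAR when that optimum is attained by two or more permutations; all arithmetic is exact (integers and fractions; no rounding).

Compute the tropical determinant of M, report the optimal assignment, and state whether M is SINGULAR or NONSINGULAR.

σ = (1, 2, 3): (-2) + 3 + 12 = 13
σ = (1, 3, 2): (-2) + 18 + 16 = 32
σ = (2, 1, 3): 16 + (-6) + 12 = 22
σ = (2, 3, 1): 16 + 18 + (-5) = 29
σ = (3, 1, 2): 22 + (-6) + 16 = 32
σ = (3, 2, 1): 22 + 3 + (-5) = 20
Optimal value attained by: σ = (1, 3, 2).
Answer: det⊕(M) = 32; verdict: SINGULAR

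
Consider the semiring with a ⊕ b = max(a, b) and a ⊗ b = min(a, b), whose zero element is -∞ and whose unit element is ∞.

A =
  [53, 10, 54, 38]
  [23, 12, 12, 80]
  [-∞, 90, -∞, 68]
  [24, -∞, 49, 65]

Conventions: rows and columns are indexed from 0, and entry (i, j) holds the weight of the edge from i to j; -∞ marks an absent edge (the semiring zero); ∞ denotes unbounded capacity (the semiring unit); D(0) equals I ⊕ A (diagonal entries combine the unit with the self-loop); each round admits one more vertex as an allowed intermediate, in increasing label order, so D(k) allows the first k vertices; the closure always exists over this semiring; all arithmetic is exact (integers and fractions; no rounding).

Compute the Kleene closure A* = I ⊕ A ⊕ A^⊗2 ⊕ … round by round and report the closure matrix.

D(0):
  [∞, 10, 54, 38]
  [23, ∞, 12, 80]
  [-∞, 90, ∞, 68]
  [24, -∞, 49, ∞]
D(1):
  [∞, 10, 54, 38]
  [23, ∞, 23, 80]
  [-∞, 90, ∞, 68]
  [24, 10, 49, ∞]
D(2):
  [∞, 10, 54, 38]
  [23, ∞, 23, 80]
  [23, 90, ∞, 80]
  [24, 10, 49, ∞]
D(3):
  [∞, 54, 54, 54]
  [23, ∞, 23, 80]
  [23, 90, ∞, 80]
  [24, 49, 49, ∞]
D(4):
  [∞, 54, 54, 54]
  [24, ∞, 49, 80]
  [24, 90, ∞, 80]
  [24, 49, 49, ∞]
Answer: A* = [[∞, 54, 54, 54], [24, ∞, 49, 80], [24, 90, ∞, 80], [24, 49, 49, ∞]]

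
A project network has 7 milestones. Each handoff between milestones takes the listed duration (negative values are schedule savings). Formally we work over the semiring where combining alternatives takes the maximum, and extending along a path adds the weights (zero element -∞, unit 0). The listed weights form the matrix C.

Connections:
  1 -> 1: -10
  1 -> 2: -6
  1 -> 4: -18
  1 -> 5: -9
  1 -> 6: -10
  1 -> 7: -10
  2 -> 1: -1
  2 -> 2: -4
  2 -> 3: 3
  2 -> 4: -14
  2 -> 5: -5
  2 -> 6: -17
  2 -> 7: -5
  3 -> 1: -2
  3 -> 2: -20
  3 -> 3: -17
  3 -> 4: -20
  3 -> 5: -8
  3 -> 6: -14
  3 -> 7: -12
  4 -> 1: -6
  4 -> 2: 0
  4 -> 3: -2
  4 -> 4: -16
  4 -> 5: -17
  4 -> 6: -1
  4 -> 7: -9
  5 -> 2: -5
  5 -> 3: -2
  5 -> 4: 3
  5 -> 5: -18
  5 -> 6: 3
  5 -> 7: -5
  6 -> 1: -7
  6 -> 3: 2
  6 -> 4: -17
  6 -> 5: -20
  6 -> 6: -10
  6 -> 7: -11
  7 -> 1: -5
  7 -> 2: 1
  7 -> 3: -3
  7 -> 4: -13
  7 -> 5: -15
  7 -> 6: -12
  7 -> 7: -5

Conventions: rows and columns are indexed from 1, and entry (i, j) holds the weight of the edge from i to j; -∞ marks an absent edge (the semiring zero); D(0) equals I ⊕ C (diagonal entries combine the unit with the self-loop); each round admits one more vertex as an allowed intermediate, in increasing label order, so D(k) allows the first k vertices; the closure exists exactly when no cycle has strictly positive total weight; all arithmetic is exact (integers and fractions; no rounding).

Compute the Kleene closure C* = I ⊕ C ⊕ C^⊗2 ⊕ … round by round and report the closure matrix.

D(0):
  [0, -6, -∞, -18, -9, -10, -10]
  [-1, 0, 3, -14, -5, -17, -5]
  [-2, -20, 0, -20, -8, -14, -12]
  [-6, 0, -2, 0, -17, -1, -9]
  [-∞, -5, -2, 3, 0, 3, -5]
  [-7, -∞, 2, -17, -20, 0, -11]
  [-5, 1, -3, -13, -15, -12, 0]
D(1):
  [0, -6, -∞, -18, -9, -10, -10]
  [-1, 0, 3, -14, -5, -11, -5]
  [-2, -8, 0, -20, -8, -12, -12]
  [-6, 0, -2, 0, -15, -1, -9]
  [-∞, -5, -2, 3, 0, 3, -5]
  [-7, -13, 2, -17, -16, 0, -11]
  [-5, 1, -3, -13, -14, -12, 0]
D(2):
  [0, -6, -3, -18, -9, -10, -10]
  [-1, 0, 3, -14, -5, -11, -5]
  [-2, -8, 0, -20, -8, -12, -12]
  [-1, 0, 3, 0, -5, -1, -5]
  [-6, -5, -2, 3, 0, 3, -5]
  [-7, -13, 2, -17, -16, 0, -11]
  [0, 1, 4, -13, -4, -10, 0]
D(3):
  [0, -6, -3, -18, -9, -10, -10]
  [1, 0, 3, -14, -5, -9, -5]
  [-2, -8, 0, -20, -8, -12, -12]
  [1, 0, 3, 0, -5, -1, -5]
  [-4, -5, -2, 3, 0, 3, -5]
  [0, -6, 2, -17, -6, 0, -10]
  [2, 1, 4, -13, -4, -8, 0]
D(4):
  [0, -6, -3, -18, -9, -10, -10]
  [1, 0, 3, -14, -5, -9, -5]
  [-2, -8, 0, -20, -8, -12, -12]
  [1, 0, 3, 0, -5, -1, -5]
  [4, 3, 6, 3, 0, 3, -2]
  [0, -6, 2, -17, -6, 0, -10]
  [2, 1, 4, -13, -4, -8, 0]
D(5):
  [0, -6, -3, -6, -9, -6, -10]
  [1, 0, 3, -2, -5, -2, -5]
  [-2, -5, 0, -5, -8, -5, -10]
  [1, 0, 3, 0, -5, -1, -5]
  [4, 3, 6, 3, 0, 3, -2]
  [0, -3, 2, -3, -6, 0, -8]
  [2, 1, 4, -1, -4, -1, 0]
D(6):
  [0, -6, -3, -6, -9, -6, -10]
  [1, 0, 3, -2, -5, -2, -5]
  [-2, -5, 0, -5, -8, -5, -10]
  [1, 0, 3, 0, -5, -1, -5]
  [4, 3, 6, 3, 0, 3, -2]
  [0, -3, 2, -3, -6, 0, -8]
  [2, 1, 4, -1, -4, -1, 0]
D(7):
  [0, -6, -3, -6, -9, -6, -10]
  [1, 0, 3, -2, -5, -2, -5]
  [-2, -5, 0, -5, -8, -5, -10]
  [1, 0, 3, 0, -5, -1, -5]
  [4, 3, 6, 3, 0, 3, -2]
  [0, -3, 2, -3, -6, 0, -8]
  [2, 1, 4, -1, -4, -1, 0]
Answer: C* = [[0, -6, -3, -6, -9, -6, -10], [1, 0, 3, -2, -5, -2, -5], [-2, -5, 0, -5, -8, -5, -10], [1, 0, 3, 0, -5, -1, -5], [4, 3, 6, 3, 0, 3, -2], [0, -3, 2, -3, -6, 0, -8], [2, 1, 4, -1, -4, -1, 0]]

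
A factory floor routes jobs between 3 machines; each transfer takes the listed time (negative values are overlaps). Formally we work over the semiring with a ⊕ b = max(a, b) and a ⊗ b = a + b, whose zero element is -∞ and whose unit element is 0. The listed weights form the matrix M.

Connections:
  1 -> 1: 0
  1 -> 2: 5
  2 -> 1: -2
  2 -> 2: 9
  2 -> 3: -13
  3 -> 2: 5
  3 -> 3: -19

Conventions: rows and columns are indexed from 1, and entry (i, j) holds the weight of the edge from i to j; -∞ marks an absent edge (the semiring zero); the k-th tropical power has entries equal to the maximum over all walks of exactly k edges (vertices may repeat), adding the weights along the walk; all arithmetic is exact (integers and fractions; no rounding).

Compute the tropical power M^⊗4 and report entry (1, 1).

M^⊗2:
  [3, 14, -8]
  [7, 18, -4]
  [3, 14, -8]
M^⊗3:
  [12, 23, 1]
  [16, 27, 5]
  [12, 23, 1]
M^⊗4:
  [21, 32, 10]
  [25, 36, 14]
  [21, 32, 10]
Key observation: the optimum is the walk 1->2->2->2->1, with weight 5 + 9 + 9 + (-2) = 21.
Optimal value attained by: walk 1->2->2->2->1.
Answer: (M^⊗4)[1][1] = 21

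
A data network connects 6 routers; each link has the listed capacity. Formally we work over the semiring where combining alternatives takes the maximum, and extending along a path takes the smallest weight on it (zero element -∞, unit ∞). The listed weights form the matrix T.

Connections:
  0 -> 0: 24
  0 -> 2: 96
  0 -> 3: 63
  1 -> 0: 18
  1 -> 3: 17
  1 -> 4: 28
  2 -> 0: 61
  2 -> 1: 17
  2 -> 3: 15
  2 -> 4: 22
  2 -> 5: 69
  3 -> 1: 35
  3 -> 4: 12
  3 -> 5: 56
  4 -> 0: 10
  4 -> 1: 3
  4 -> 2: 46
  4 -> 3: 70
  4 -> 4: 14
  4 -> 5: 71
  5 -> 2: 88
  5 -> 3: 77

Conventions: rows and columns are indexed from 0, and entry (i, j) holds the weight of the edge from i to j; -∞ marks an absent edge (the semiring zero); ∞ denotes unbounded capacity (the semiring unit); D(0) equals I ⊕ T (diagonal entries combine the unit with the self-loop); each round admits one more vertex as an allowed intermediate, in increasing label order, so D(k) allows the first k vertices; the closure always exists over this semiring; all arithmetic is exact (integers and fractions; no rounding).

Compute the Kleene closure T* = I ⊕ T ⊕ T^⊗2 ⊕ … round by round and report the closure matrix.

D(0):
  [∞, -∞, 96, 63, -∞, -∞]
  [18, ∞, -∞, 17, 28, -∞]
  [61, 17, ∞, 15, 22, 69]
  [-∞, 35, -∞, ∞, 12, 56]
  [10, 3, 46, 70, ∞, 71]
  [-∞, -∞, 88, 77, -∞, ∞]
D(1):
  [∞, -∞, 96, 63, -∞, -∞]
  [18, ∞, 18, 18, 28, -∞]
  [61, 17, ∞, 61, 22, 69]
  [-∞, 35, -∞, ∞, 12, 56]
  [10, 3, 46, 70, ∞, 71]
  [-∞, -∞, 88, 77, -∞, ∞]
D(2):
  [∞, -∞, 96, 63, -∞, -∞]
  [18, ∞, 18, 18, 28, -∞]
  [61, 17, ∞, 61, 22, 69]
  [18, 35, 18, ∞, 28, 56]
  [10, 3, 46, 70, ∞, 71]
  [-∞, -∞, 88, 77, -∞, ∞]
D(3):
  [∞, 17, 96, 63, 22, 69]
  [18, ∞, 18, 18, 28, 18]
  [61, 17, ∞, 61, 22, 69]
  [18, 35, 18, ∞, 28, 56]
  [46, 17, 46, 70, ∞, 71]
  [61, 17, 88, 77, 22, ∞]
D(4):
  [∞, 35, 96, 63, 28, 69]
  [18, ∞, 18, 18, 28, 18]
  [61, 35, ∞, 61, 28, 69]
  [18, 35, 18, ∞, 28, 56]
  [46, 35, 46, 70, ∞, 71]
  [61, 35, 88, 77, 28, ∞]
D(5):
  [∞, 35, 96, 63, 28, 69]
  [28, ∞, 28, 28, 28, 28]
  [61, 35, ∞, 61, 28, 69]
  [28, 35, 28, ∞, 28, 56]
  [46, 35, 46, 70, ∞, 71]
  [61, 35, 88, 77, 28, ∞]
D(6):
  [∞, 35, 96, 69, 28, 69]
  [28, ∞, 28, 28, 28, 28]
  [61, 35, ∞, 69, 28, 69]
  [56, 35, 56, ∞, 28, 56]
  [61, 35, 71, 71, ∞, 71]
  [61, 35, 88, 77, 28, ∞]
Answer: T* = [[∞, 35, 96, 69, 28, 69], [28, ∞, 28, 28, 28, 28], [61, 35, ∞, 69, 28, 69], [56, 35, 56, ∞, 28, 56], [61, 35, 71, 71, ∞, 71], [61, 35, 88, 77, 28, ∞]]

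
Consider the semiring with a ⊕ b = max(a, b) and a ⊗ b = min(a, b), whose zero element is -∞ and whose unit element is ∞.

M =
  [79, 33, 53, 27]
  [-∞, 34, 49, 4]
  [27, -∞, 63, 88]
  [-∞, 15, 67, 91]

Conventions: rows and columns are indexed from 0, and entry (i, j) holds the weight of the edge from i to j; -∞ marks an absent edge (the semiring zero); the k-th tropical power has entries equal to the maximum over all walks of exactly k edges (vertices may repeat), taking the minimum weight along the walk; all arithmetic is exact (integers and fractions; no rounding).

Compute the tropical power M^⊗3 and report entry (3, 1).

M^⊗2:
  [79, 33, 53, 53]
  [27, 34, 49, 49]
  [27, 27, 67, 88]
  [27, 15, 67, 91]
M^⊗3:
  [79, 33, 53, 53]
  [27, 34, 49, 49]
  [27, 27, 67, 88]
  [27, 27, 67, 91]
Key observation: the optimum is the walk 3->2->0->1, with weight 67 min 27 min 33 = 27.
Optimal value attained by: walk 3->2->0->1.
Answer: (M^⊗3)[3][1] = 27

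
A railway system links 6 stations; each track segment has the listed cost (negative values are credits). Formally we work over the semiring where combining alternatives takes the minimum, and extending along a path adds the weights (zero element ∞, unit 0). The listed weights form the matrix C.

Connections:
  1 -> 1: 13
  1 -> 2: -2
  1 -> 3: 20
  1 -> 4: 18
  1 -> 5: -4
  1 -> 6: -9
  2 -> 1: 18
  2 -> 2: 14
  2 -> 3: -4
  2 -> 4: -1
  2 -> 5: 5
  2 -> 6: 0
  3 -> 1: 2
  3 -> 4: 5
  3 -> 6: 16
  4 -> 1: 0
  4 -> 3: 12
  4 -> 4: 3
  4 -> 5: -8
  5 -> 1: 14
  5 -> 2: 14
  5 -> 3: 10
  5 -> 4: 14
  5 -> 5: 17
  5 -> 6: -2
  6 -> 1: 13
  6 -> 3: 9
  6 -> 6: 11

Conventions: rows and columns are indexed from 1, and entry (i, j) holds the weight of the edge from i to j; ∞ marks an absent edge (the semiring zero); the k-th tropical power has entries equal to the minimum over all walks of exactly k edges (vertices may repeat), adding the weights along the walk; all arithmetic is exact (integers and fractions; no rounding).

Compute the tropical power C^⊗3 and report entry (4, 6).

C^⊗2:
  [4, 10, -6, -3, 3, -6]
  [-2, 16, 9, 1, -9, 3]
  [5, 0, 17, 8, -3, -7]
  [3, -2, 2, 6, -5, -10]
  [11, 12, 7, 13, 6, 5]
  [11, 11, 20, 14, 9, 4]
C^⊗3:
  [-4, 2, 3, -1, -11, -5]
  [1, -4, 1, 4, -7, -11]
  [6, 3, -4, -1, 0, -5]
  [3, 1, -6, -3, -2, -7]
  [9, 9, 8, 11, 5, 2]
  [14, 9, 7, 10, 6, 2]
Key observation: the optimum is the walk 4->4->5->6, with weight 3 + (-8) + (-2) = -7.
Optimal value attained by: walk 4->4->5->6.
Answer: (C^⊗3)[4][6] = -7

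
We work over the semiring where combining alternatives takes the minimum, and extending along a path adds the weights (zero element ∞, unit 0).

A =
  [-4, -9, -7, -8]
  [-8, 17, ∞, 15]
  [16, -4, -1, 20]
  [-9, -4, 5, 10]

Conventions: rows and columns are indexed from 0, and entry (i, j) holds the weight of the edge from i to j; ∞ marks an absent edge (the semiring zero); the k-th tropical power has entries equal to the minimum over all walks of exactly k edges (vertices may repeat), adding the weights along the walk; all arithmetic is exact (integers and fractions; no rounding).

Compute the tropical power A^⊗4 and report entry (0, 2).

A^⊗2:
  [-17, -13, -11, -12]
  [-12, -17, -15, -16]
  [-12, -5, -2, 8]
  [-13, -18, -16, -17]
A^⊗3:
  [-21, -26, -24, -25]
  [-25, -21, -19, -20]
  [-16, -21, -19, -20]
  [-26, -22, -20, -21]
A^⊗4:
  [-34, -30, -28, -29]
  [-29, -34, -32, -33]
  [-29, -25, -23, -24]
  [-30, -35, -33, -34]
Key observation: the optimum is the walk 0->0->1->0->2, with weight (-4) + (-9) + (-8) + (-7) = -28.
Optimal value attained by: walk 0->0->1->0->2.
Answer: (A^⊗4)[0][2] = -28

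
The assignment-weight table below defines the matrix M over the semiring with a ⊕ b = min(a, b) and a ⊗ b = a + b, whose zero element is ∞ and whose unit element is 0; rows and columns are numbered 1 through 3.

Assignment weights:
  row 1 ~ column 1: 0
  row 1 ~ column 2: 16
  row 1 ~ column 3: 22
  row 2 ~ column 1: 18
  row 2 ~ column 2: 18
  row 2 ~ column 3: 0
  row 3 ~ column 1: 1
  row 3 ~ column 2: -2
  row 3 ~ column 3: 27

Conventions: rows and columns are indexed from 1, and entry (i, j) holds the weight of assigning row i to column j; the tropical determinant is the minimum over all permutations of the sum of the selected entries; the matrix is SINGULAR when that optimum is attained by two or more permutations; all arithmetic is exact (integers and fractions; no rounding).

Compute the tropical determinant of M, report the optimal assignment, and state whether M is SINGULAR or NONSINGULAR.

σ = (1, 2, 3): 0 + 18 + 27 = 45
σ = (1, 3, 2): 0 + 0 + (-2) = -2
σ = (2, 1, 3): 16 + 18 + 27 = 61
σ = (2, 3, 1): 16 + 0 + 1 = 17
σ = (3, 1, 2): 22 + 18 + (-2) = 38
σ = (3, 2, 1): 22 + 18 + 1 = 41
Optimal value attained by: σ = (1, 3, 2).
Answer: det⊕(M) = -2; verdict: NONSINGULAR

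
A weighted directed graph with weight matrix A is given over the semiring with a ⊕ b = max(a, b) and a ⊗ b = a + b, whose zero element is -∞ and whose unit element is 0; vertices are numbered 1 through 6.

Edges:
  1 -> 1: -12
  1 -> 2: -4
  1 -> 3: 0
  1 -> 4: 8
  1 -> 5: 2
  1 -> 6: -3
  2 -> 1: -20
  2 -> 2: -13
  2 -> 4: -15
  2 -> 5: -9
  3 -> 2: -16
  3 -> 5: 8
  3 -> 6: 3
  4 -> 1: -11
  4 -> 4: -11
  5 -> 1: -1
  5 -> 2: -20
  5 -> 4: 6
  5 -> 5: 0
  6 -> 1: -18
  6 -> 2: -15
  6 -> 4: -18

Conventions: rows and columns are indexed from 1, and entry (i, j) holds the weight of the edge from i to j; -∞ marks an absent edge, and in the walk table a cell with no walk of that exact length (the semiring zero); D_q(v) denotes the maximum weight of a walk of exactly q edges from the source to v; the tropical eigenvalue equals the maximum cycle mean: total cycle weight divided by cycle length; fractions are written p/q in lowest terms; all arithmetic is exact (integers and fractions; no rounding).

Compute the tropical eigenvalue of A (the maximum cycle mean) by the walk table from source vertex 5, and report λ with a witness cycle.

q=0: [-∞, -∞, -∞, -∞, 0, -∞]
q=1: [-1, -20, -∞, 6, 0, -∞]
q=2: [-1, -5, -1, 7, 1, -4]
q=3: [0, -5, -1, 7, 7, 2]
q=4: [6, -4, 0, 13, 7, 2]
q=5: [6, 2, 6, 14, 8, 3]
q=6: [7, 2, 6, 14, 14, 9]
Optimal cycle mean attained by: cycle 1->3->5->1, total 0 + 8 + (-1), length 3.
Answer: λ = 7/3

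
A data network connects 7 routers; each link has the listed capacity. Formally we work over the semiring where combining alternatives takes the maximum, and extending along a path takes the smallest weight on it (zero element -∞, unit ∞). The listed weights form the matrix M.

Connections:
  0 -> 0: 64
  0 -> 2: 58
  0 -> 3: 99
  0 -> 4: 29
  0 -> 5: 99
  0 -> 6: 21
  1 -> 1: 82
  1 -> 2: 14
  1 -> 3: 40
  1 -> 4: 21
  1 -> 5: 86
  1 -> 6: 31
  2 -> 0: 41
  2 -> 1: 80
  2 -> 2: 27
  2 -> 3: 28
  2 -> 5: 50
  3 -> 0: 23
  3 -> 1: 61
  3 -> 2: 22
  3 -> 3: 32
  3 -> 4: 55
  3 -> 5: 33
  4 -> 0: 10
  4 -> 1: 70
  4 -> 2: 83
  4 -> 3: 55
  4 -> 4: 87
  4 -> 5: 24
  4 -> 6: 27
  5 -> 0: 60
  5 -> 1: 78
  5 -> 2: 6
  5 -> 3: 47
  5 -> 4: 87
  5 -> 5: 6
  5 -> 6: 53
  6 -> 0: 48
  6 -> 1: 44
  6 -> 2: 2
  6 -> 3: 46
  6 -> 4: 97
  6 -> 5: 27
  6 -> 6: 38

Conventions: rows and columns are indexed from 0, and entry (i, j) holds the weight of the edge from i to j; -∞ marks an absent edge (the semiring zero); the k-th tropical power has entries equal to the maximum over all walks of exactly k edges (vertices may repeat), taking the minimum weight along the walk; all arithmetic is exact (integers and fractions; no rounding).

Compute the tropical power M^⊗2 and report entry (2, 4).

M^⊗2:
  [64, 78, 58, 64, 87, 64, 53]
  [60, 82, 22, 47, 86, 82, 53]
  [50, 80, 41, 47, 50, 80, 50]
  [33, 61, 55, 55, 55, 61, 33]
  [41, 80, 83, 55, 87, 70, 31]
  [60, 78, 83, 60, 87, 78, 38]
  [48, 70, 83, 55, 87, 48, 38]
Key observation: the optimum is the walk 2->5->4, with weight 50 min 87 = 50.
Optimal value attained by: walk 2->5->4.
Answer: (M^⊗2)[2][4] = 50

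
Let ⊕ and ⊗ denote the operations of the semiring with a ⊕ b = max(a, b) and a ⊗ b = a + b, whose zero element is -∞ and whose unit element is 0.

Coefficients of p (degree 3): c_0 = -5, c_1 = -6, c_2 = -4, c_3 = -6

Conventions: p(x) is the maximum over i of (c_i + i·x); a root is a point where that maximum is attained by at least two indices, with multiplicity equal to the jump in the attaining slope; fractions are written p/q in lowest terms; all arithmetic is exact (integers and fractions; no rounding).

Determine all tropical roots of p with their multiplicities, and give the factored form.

hull edge (i=0, c=-5) to (i=2, c=-4): slope 1/2, span 2
hull edge (i=2, c=-4) to (i=3, c=-6): slope -2, span 1
Factored form: p(x) = -6 ⊗ (x ⊕ (-1/2)) ⊗ (x ⊕ (-1/2)) ⊗ (x ⊕ 2)
Answer: roots = -1/2 (mult 2), 2 (mult 1)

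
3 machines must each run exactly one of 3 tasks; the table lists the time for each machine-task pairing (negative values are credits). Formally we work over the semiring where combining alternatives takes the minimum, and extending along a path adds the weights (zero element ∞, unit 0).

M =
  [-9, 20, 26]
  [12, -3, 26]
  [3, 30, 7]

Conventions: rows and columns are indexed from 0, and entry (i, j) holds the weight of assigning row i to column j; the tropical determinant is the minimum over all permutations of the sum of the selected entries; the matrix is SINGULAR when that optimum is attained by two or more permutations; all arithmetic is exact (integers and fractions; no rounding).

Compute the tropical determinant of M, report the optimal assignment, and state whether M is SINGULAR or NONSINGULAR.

σ = (0, 1, 2): (-9) + (-3) + 7 = -5
σ = (0, 2, 1): (-9) + 26 + 30 = 47
σ = (1, 0, 2): 20 + 12 + 7 = 39
σ = (1, 2, 0): 20 + 26 + 3 = 49
σ = (2, 0, 1): 26 + 12 + 30 = 68
σ = (2, 1, 0): 26 + (-3) + 3 = 26
Optimal value attained by: σ = (0, 1, 2).
Answer: det⊕(M) = -5; verdict: NONSINGULAR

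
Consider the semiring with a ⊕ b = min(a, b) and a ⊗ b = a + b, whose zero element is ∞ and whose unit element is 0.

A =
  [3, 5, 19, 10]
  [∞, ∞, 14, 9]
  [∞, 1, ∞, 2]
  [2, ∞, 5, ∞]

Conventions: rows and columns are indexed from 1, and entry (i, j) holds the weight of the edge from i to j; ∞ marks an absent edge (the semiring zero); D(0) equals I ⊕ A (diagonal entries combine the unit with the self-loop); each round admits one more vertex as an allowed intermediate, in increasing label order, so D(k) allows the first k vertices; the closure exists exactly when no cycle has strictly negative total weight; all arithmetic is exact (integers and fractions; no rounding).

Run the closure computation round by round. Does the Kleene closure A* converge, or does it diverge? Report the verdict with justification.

D(0):
  [0, 5, 19, 10]
  [∞, 0, 14, 9]
  [∞, 1, 0, 2]
  [2, ∞, 5, 0]
D(1):
  [0, 5, 19, 10]
  [∞, 0, 14, 9]
  [∞, 1, 0, 2]
  [2, 7, 5, 0]
D(2):
  [0, 5, 19, 10]
  [∞, 0, 14, 9]
  [∞, 1, 0, 2]
  [2, 7, 5, 0]
D(3):
  [0, 5, 19, 10]
  [∞, 0, 14, 9]
  [∞, 1, 0, 2]
  [2, 6, 5, 0]
D(4):
  [0, 5, 15, 10]
  [11, 0, 14, 9]
  [4, 1, 0, 2]
  [2, 6, 5, 0]
Key observation: every diagonal entry stays at the unit through all rounds, so no improving cycle exists.
Answer: CONVERGES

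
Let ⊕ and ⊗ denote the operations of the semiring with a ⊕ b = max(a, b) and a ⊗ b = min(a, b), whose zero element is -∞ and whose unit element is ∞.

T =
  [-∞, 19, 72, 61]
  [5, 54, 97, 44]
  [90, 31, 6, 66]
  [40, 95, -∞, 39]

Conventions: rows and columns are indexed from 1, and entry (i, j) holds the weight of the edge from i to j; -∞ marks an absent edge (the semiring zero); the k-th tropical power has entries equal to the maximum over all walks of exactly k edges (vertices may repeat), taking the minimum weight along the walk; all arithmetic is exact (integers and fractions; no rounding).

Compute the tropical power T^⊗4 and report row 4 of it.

T^⊗2:
  [72, 61, 19, 66]
  [90, 54, 54, 66]
  [40, 66, 72, 61]
  [39, 54, 95, 44]
T^⊗3:
  [40, 66, 72, 61]
  [54, 66, 72, 61]
  [72, 61, 66, 66]
  [90, 54, 54, 66]
T^⊗4:
  [72, 61, 66, 66]
  [72, 61, 66, 66]
  [66, 66, 72, 66]
  [54, 66, 72, 61]
Answer: row 4 of T^⊗4 = [54, 66, 72, 61]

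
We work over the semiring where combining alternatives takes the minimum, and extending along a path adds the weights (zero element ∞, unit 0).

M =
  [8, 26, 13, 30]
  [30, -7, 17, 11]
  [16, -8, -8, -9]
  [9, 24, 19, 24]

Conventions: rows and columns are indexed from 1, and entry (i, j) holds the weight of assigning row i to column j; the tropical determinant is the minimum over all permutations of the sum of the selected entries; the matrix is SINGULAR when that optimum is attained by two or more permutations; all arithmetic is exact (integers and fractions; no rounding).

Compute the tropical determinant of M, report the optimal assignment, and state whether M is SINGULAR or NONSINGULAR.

σ = (1, 2, 3, 4): 8 + (-7) + (-8) + 24 = 17
σ = (1, 2, 4, 3): 8 + (-7) + (-9) + 19 = 11
σ = (1, 3, 2, 4): 8 + 17 + (-8) + 24 = 41
σ = (1, 3, 4, 2): 8 + 17 + (-9) + 24 = 40
σ = (1, 4, 2, 3): 8 + 11 + (-8) + 19 = 30
σ = (1, 4, 3, 2): 8 + 11 + (-8) + 24 = 35
σ = (2, 1, 3, 4): 26 + 30 + (-8) + 24 = 72
σ = (2, 1, 4, 3): 26 + 30 + (-9) + 19 = 66
σ = (2, 3, 1, 4): 26 + 17 + 16 + 24 = 83
σ = (2, 3, 4, 1): 26 + 17 + (-9) + 9 = 43
σ = (2, 4, 1, 3): 26 + 11 + 16 + 19 = 72
σ = (2, 4, 3, 1): 26 + 11 + (-8) + 9 = 38
σ = (3, 1, 2, 4): 13 + 30 + (-8) + 24 = 59
σ = (3, 1, 4, 2): 13 + 30 + (-9) + 24 = 58
σ = (3, 2, 1, 4): 13 + (-7) + 16 + 24 = 46
σ = (3, 2, 4, 1): 13 + (-7) + (-9) + 9 = 6
σ = (3, 4, 1, 2): 13 + 11 + 16 + 24 = 64
σ = (3, 4, 2, 1): 13 + 11 + (-8) + 9 = 25
σ = (4, 1, 2, 3): 30 + 30 + (-8) + 19 = 71
σ = (4, 1, 3, 2): 30 + 30 + (-8) + 24 = 76
σ = (4, 2, 1, 3): 30 + (-7) + 16 + 19 = 58
σ = (4, 2, 3, 1): 30 + (-7) + (-8) + 9 = 24
σ = (4, 3, 1, 2): 30 + 17 + 16 + 24 = 87
σ = (4, 3, 2, 1): 30 + 17 + (-8) + 9 = 48
Optimal value attained by: σ = (3, 2, 4, 1).
Answer: det⊕(M) = 6; verdict: NONSINGULAR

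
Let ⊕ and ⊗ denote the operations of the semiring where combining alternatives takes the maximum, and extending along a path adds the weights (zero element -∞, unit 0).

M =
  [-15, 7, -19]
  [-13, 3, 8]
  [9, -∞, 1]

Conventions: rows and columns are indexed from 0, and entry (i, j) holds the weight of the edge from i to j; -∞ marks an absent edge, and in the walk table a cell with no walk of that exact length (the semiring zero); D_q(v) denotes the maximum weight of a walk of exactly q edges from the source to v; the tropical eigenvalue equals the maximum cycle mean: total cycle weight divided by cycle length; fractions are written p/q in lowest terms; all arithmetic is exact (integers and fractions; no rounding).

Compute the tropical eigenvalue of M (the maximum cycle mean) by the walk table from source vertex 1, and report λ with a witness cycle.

q=0: [-∞, 0, -∞]
q=1: [-13, 3, 8]
q=2: [17, 6, 11]
q=3: [20, 24, 14]
Optimal cycle mean attained by: cycle 0->1->2->0, total 7 + 8 + 9, length 3.
Answer: λ = 8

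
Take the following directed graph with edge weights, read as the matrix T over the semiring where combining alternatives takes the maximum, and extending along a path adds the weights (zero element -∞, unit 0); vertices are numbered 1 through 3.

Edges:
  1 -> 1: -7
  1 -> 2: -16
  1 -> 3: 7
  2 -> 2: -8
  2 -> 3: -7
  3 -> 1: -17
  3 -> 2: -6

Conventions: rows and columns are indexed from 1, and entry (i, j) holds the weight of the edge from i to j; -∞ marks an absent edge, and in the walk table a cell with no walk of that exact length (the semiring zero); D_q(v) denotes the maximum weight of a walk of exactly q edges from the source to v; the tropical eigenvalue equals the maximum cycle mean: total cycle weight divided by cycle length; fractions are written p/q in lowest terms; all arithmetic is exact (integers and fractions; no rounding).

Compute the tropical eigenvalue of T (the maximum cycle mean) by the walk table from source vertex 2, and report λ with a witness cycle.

q=0: [-∞, 0, -∞]
q=1: [-∞, -8, -7]
q=2: [-24, -13, -15]
q=3: [-31, -21, -17]
Optimal cycle mean attained by: cycle 1->3->1, total 7 + (-17), length 2.
Answer: λ = -5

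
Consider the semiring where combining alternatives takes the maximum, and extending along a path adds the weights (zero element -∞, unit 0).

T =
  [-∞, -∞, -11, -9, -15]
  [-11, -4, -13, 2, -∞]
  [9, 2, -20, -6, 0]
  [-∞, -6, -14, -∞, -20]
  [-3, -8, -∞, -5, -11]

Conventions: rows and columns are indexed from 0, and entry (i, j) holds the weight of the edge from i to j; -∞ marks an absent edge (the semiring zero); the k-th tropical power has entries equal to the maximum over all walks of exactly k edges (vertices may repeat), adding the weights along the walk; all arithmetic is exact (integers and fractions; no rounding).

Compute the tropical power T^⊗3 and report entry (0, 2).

T^⊗2:
  [-2, -9, -23, -17, -11]
  [-4, -4, -12, -2, -13]
  [-3, -2, -2, 4, -6]
  [-5, -10, -19, -4, -14]
  [-14, -11, -14, -6, -18]
T^⊗3:
  [-14, -13, -13, -7, -17]
  [-3, -8, -15, -2, -12]
  [7, 0, -10, 0, -2]
  [-10, -10, -16, -8, -19]
  [-5, -12, -20, -9, -14]
Key observation: the optimum is the walk 0->2->0->2, with weight (-11) + 9 + (-11) = -13.
Optimal value attained by: walk 0->2->0->2.
Answer: (T^⊗3)[0][2] = -13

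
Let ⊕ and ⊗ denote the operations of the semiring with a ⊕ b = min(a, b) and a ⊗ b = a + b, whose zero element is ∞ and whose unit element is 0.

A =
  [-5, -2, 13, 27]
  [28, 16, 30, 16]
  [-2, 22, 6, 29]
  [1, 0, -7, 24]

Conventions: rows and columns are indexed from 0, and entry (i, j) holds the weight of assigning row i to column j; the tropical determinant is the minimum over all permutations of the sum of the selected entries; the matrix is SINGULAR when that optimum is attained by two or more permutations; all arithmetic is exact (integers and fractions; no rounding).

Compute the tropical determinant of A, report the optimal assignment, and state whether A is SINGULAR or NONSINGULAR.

σ = (0, 1, 2, 3): (-5) + 16 + 6 + 24 = 41
σ = (0, 1, 3, 2): (-5) + 16 + 29 + (-7) = 33
σ = (0, 2, 1, 3): (-5) + 30 + 22 + 24 = 71
σ = (0, 2, 3, 1): (-5) + 30 + 29 + 0 = 54
σ = (0, 3, 1, 2): (-5) + 16 + 22 + (-7) = 26
σ = (0, 3, 2, 1): (-5) + 16 + 6 + 0 = 17
σ = (1, 0, 2, 3): (-2) + 28 + 6 + 24 = 56
σ = (1, 0, 3, 2): (-2) + 28 + 29 + (-7) = 48
σ = (1, 2, 0, 3): (-2) + 30 + (-2) + 24 = 50
σ = (1, 2, 3, 0): (-2) + 30 + 29 + 1 = 58
σ = (1, 3, 0, 2): (-2) + 16 + (-2) + (-7) = 5
σ = (1, 3, 2, 0): (-2) + 16 + 6 + 1 = 21
σ = (2, 0, 1, 3): 13 + 28 + 22 + 24 = 87
σ = (2, 0, 3, 1): 13 + 28 + 29 + 0 = 70
σ = (2, 1, 0, 3): 13 + 16 + (-2) + 24 = 51
σ = (2, 1, 3, 0): 13 + 16 + 29 + 1 = 59
σ = (2, 3, 0, 1): 13 + 16 + (-2) + 0 = 27
σ = (2, 3, 1, 0): 13 + 16 + 22 + 1 = 52
σ = (3, 0, 1, 2): 27 + 28 + 22 + (-7) = 70
σ = (3, 0, 2, 1): 27 + 28 + 6 + 0 = 61
σ = (3, 1, 0, 2): 27 + 16 + (-2) + (-7) = 34
σ = (3, 1, 2, 0): 27 + 16 + 6 + 1 = 50
σ = (3, 2, 0, 1): 27 + 30 + (-2) + 0 = 55
σ = (3, 2, 1, 0): 27 + 30 + 22 + 1 = 80
Optimal value attained by: σ = (1, 3, 0, 2).
Answer: det⊕(A) = 5; verdict: NONSINGULAR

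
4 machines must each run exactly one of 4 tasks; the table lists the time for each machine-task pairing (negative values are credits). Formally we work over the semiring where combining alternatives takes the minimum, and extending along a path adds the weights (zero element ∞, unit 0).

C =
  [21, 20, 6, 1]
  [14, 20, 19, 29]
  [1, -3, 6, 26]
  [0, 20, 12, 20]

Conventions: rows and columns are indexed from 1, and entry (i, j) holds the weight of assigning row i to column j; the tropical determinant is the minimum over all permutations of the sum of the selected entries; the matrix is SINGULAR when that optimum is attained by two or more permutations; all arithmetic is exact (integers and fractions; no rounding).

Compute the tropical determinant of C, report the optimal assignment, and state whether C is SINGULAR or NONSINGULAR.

σ = (1, 2, 3, 4): 21 + 20 + 6 + 20 = 67
σ = (1, 2, 4, 3): 21 + 20 + 26 + 12 = 79
σ = (1, 3, 2, 4): 21 + 19 + (-3) + 20 = 57
σ = (1, 3, 4, 2): 21 + 19 + 26 + 20 = 86
σ = (1, 4, 2, 3): 21 + 29 + (-3) + 12 = 59
σ = (1, 4, 3, 2): 21 + 29 + 6 + 20 = 76
σ = (2, 1, 3, 4): 20 + 14 + 6 + 20 = 60
σ = (2, 1, 4, 3): 20 + 14 + 26 + 12 = 72
σ = (2, 3, 1, 4): 20 + 19 + 1 + 20 = 60
σ = (2, 3, 4, 1): 20 + 19 + 26 + 0 = 65
σ = (2, 4, 1, 3): 20 + 29 + 1 + 12 = 62
σ = (2, 4, 3, 1): 20 + 29 + 6 + 0 = 55
σ = (3, 1, 2, 4): 6 + 14 + (-3) + 20 = 37
σ = (3, 1, 4, 2): 6 + 14 + 26 + 20 = 66
σ = (3, 2, 1, 4): 6 + 20 + 1 + 20 = 47
σ = (3, 2, 4, 1): 6 + 20 + 26 + 0 = 52
σ = (3, 4, 1, 2): 6 + 29 + 1 + 20 = 56
σ = (3, 4, 2, 1): 6 + 29 + (-3) + 0 = 32
σ = (4, 1, 2, 3): 1 + 14 + (-3) + 12 = 24
σ = (4, 1, 3, 2): 1 + 14 + 6 + 20 = 41
σ = (4, 2, 1, 3): 1 + 20 + 1 + 12 = 34
σ = (4, 2, 3, 1): 1 + 20 + 6 + 0 = 27
σ = (4, 3, 1, 2): 1 + 19 + 1 + 20 = 41
σ = (4, 3, 2, 1): 1 + 19 + (-3) + 0 = 17
Optimal value attained by: σ = (4, 3, 2, 1).
Answer: det⊕(C) = 17; verdict: NONSINGULAR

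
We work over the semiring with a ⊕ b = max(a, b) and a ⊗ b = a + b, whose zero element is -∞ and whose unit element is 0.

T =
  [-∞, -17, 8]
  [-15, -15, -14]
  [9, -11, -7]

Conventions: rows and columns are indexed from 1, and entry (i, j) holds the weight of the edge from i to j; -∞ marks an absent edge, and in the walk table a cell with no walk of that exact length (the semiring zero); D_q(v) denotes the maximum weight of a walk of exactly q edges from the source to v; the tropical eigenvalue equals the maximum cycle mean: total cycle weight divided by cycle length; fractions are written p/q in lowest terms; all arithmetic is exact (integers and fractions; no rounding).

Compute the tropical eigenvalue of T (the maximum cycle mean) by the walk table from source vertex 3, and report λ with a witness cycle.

q=0: [-∞, -∞, 0]
q=1: [9, -11, -7]
q=2: [2, -8, 17]
q=3: [26, 6, 10]
Optimal cycle mean attained by: cycle 1->3->1, total 8 + 9, length 2.
Answer: λ = 17/2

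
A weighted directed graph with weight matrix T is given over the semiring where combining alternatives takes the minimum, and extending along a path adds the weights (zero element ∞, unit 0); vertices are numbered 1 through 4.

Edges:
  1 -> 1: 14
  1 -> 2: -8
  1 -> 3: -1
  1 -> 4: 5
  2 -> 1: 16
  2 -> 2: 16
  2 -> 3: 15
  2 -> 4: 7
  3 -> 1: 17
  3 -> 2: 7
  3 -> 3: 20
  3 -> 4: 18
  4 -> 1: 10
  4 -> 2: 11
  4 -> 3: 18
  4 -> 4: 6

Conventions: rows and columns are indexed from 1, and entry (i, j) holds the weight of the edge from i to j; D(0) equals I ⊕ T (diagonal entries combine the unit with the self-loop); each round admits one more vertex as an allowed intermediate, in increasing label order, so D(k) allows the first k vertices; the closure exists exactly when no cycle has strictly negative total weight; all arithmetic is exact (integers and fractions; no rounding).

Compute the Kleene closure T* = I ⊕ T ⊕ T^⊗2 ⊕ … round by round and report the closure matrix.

D(0):
  [0, -8, -1, 5]
  [16, 0, 15, 7]
  [17, 7, 0, 18]
  [10, 11, 18, 0]
D(1):
  [0, -8, -1, 5]
  [16, 0, 15, 7]
  [17, 7, 0, 18]
  [10, 2, 9, 0]
D(2):
  [0, -8, -1, -1]
  [16, 0, 15, 7]
  [17, 7, 0, 14]
  [10, 2, 9, 0]
D(3):
  [0, -8, -1, -1]
  [16, 0, 15, 7]
  [17, 7, 0, 14]
  [10, 2, 9, 0]
D(4):
  [0, -8, -1, -1]
  [16, 0, 15, 7]
  [17, 7, 0, 14]
  [10, 2, 9, 0]
Answer: T* = [[0, -8, -1, -1], [16, 0, 15, 7], [17, 7, 0, 14], [10, 2, 9, 0]]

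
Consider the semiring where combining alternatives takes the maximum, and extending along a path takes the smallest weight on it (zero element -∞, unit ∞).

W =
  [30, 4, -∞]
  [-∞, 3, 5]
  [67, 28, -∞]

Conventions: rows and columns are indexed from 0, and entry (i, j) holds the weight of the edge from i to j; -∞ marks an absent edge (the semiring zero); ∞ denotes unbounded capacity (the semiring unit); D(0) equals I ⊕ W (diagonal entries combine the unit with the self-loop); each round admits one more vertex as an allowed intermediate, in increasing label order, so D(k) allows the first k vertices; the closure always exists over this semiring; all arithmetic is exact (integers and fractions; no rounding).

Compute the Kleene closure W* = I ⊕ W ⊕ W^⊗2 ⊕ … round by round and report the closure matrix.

D(0):
  [∞, 4, -∞]
  [-∞, ∞, 5]
  [67, 28, ∞]
D(1):
  [∞, 4, -∞]
  [-∞, ∞, 5]
  [67, 28, ∞]
D(2):
  [∞, 4, 4]
  [-∞, ∞, 5]
  [67, 28, ∞]
D(3):
  [∞, 4, 4]
  [5, ∞, 5]
  [67, 28, ∞]
Answer: W* = [[∞, 4, 4], [5, ∞, 5], [67, 28, ∞]]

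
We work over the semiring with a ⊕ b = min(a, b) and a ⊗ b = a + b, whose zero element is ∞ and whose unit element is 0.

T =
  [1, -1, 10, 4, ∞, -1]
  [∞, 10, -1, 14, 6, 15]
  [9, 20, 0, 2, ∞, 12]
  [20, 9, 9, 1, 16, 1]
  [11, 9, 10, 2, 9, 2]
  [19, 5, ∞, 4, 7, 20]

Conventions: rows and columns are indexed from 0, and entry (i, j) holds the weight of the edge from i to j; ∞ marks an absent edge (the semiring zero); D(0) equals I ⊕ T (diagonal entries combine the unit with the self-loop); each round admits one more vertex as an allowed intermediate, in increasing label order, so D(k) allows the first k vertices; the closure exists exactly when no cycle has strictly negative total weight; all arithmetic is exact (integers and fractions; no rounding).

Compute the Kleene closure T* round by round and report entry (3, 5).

D(0):
  [0, -1, 10, 4, ∞, -1]
  [∞, 0, -1, 14, 6, 15]
  [9, 20, 0, 2, ∞, 12]
  [20, 9, 9, 0, 16, 1]
  [11, 9, 10, 2, 0, 2]
  [19, 5, ∞, 4, 7, 0]
D(1):
  [0, -1, 10, 4, ∞, -1]
  [∞, 0, -1, 14, 6, 15]
  [9, 8, 0, 2, ∞, 8]
  [20, 9, 9, 0, 16, 1]
  [11, 9, 10, 2, 0, 2]
  [19, 5, 29, 4, 7, 0]
D(2):
  [0, -1, -2, 4, 5, -1]
  [∞, 0, -1, 14, 6, 15]
  [9, 8, 0, 2, 14, 8]
  [20, 9, 8, 0, 15, 1]
  [11, 9, 8, 2, 0, 2]
  [19, 5, 4, 4, 7, 0]
D(3):
  [0, -1, -2, 0, 5, -1]
  [8, 0, -1, 1, 6, 7]
  [9, 8, 0, 2, 14, 8]
  [17, 9, 8, 0, 15, 1]
  [11, 9, 8, 2, 0, 2]
  [13, 5, 4, 4, 7, 0]
D(4):
  [0, -1, -2, 0, 5, -1]
  [8, 0, -1, 1, 6, 2]
  [9, 8, 0, 2, 14, 3]
  [17, 9, 8, 0, 15, 1]
  [11, 9, 8, 2, 0, 2]
  [13, 5, 4, 4, 7, 0]
D(5):
  [0, -1, -2, 0, 5, -1]
  [8, 0, -1, 1, 6, 2]
  [9, 8, 0, 2, 14, 3]
  [17, 9, 8, 0, 15, 1]
  [11, 9, 8, 2, 0, 2]
  [13, 5, 4, 4, 7, 0]
D(6):
  [0, -1, -2, 0, 5, -1]
  [8, 0, -1, 1, 6, 2]
  [9, 8, 0, 2, 10, 3]
  [14, 6, 5, 0, 8, 1]
  [11, 7, 6, 2, 0, 2]
  [13, 5, 4, 4, 7, 0]
Answer: T*[3][5] = 1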